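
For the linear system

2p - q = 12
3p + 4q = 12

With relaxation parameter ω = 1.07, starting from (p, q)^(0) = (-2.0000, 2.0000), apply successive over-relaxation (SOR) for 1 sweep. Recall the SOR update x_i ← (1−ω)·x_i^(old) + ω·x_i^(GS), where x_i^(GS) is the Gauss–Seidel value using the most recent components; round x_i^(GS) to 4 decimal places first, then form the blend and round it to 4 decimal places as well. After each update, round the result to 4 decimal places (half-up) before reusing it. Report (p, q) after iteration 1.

(7.6300, -3.0531)

Iteration 1:
  p: GS value = (12 - (-1)·2.0000) / (2) = 7.0000;  p ← (1−ω)·-2.0000 + ω·7.0000 = 7.6300
  q: GS value = (12 - (3)·7.6300) / (4) = -2.7225;  q ← (1−ω)·2.0000 + ω·-2.7225 = -3.0531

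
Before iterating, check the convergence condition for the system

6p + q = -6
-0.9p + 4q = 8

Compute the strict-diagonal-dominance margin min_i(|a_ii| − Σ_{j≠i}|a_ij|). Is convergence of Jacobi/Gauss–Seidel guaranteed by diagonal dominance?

3.1

row 1: |6| − (1) = 5
row 2: |4| − (0.9) = 3.1
minimum over rows = 3.1 → strictly diagonally dominant (convergence guaranteed)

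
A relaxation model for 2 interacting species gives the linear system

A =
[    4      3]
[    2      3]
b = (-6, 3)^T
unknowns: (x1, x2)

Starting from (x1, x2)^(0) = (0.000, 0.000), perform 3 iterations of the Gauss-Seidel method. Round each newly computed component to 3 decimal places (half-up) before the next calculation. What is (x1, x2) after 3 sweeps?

Iteration 1:
  x1 = (-6 - (3)·0.000) / (4) = -1.500
  x2 = (3 - (2)·-1.500) / (3) = 2.000
Iteration 2:
  x1 = (-6 - (3)·2.000) / (4) = -3.000
  x2 = (3 - (2)·-3.000) / (3) = 3.000
Iteration 3:
  x1 = (-6 - (3)·3.000) / (4) = -3.750
  x2 = (3 - (2)·-3.750) / (3) = 3.500

(-3.750, 3.500)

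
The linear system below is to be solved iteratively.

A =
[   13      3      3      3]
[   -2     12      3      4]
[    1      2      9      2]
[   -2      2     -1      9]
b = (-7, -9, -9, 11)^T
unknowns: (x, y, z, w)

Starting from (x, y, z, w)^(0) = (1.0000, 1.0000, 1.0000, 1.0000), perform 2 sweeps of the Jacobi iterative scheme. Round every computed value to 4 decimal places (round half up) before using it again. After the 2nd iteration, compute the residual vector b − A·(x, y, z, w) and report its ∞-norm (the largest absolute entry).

2.3694

Iteration 1:
  x = (-7 - (3)·1.0000 - (3)·1.0000 - (3)·1.0000) / (13) = -1.2308
  y = (-9 - (-2)·1.0000 - (3)·1.0000 - (4)·1.0000) / (12) = -1.1667
  z = (-9 - (1)·1.0000 - (2)·1.0000 - (2)·1.0000) / (9) = -1.5556
  w = (11 - (-2)·1.0000 - (2)·1.0000 - (-1)·1.0000) / (9) = 1.3333
Iteration 2:
  x = (-7 - (3)·-1.1667 - (3)·-1.5556 - (3)·1.3333) / (13) = -0.2179
  y = (-9 - (-2)·-1.2308 - (3)·-1.5556 - (4)·1.3333) / (12) = -1.0107
  z = (-9 - (1)·-1.2308 - (2)·-1.1667 - (2)·1.3333) / (9) = -0.9003
  w = (11 - (-2)·-1.2308 - (2)·-1.1667 - (-1)·-1.5556) / (9) = 1.0351
Residual b − A·x = (-1.5396, 1.2531, -0.7282, 2.3694); ∞-norm = 2.3694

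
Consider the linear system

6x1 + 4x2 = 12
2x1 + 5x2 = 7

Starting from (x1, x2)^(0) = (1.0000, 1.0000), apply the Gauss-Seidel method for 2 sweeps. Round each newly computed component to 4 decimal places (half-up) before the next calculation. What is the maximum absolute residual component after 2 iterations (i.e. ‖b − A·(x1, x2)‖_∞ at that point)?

0.1424

Iteration 1:
  x1 = (12 - (4)·1.0000) / (6) = 1.3333
  x2 = (7 - (2)·1.3333) / (5) = 0.8667
Iteration 2:
  x1 = (12 - (4)·0.8667) / (6) = 1.4222
  x2 = (7 - (2)·1.4222) / (5) = 0.8311
Residual b − A·x = (0.1424, 0.0001); ∞-norm = 0.1424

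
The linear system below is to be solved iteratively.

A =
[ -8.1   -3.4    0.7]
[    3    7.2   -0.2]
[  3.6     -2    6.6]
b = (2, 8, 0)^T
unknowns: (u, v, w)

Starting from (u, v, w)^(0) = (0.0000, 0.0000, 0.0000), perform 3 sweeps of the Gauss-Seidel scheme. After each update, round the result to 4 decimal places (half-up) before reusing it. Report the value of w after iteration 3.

0.8628

Iteration 1:
  u = (2 - (-3.4)·0.0000 - (0.7)·0.0000) / (-8.1) = -0.2469
  v = (8 - (3)·-0.2469 - (-0.2)·0.0000) / (7.2) = 1.2140
  w = (0 - (3.6)·-0.2469 - (-2)·1.2140) / (6.6) = 0.5026
Iteration 2:
  u = (2 - (-3.4)·1.2140 - (0.7)·0.5026) / (-8.1) = -0.7131
  v = (8 - (3)·-0.7131 - (-0.2)·0.5026) / (7.2) = 1.4222
  w = (0 - (3.6)·-0.7131 - (-2)·1.4222) / (6.6) = 0.8199
Iteration 3:
  u = (2 - (-3.4)·1.4222 - (0.7)·0.8199) / (-8.1) = -0.7730
  v = (8 - (3)·-0.7730 - (-0.2)·0.8199) / (7.2) = 1.4560
  w = (0 - (3.6)·-0.7730 - (-2)·1.4560) / (6.6) = 0.8628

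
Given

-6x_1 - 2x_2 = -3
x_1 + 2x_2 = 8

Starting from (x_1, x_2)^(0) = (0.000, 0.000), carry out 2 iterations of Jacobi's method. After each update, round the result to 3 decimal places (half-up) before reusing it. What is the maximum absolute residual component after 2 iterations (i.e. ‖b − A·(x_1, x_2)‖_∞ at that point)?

1.333

Iteration 1:
  x_1 = (-3 - (-2)·0.000) / (-6) = 0.500
  x_2 = (8 - (1)·0.000) / (2) = 4.000
Iteration 2:
  x_1 = (-3 - (-2)·4.000) / (-6) = -0.833
  x_2 = (8 - (1)·0.500) / (2) = 3.750
Residual b − A·x = (-0.498, 1.333); ∞-norm = 1.333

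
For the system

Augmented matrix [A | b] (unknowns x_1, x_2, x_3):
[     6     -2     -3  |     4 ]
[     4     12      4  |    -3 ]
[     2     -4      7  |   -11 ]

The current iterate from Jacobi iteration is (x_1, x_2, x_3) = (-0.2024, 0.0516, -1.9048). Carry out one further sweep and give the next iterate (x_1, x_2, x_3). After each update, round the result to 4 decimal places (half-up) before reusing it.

One sweep:
  x_1 = (4 - (-2)·0.0516 - (-3)·-1.9048) / (6) = -0.2685
  x_2 = (-3 - (4)·-0.2024 - (4)·-1.9048) / (12) = 0.4524
  x_3 = (-11 - (2)·-0.2024 - (-4)·0.0516) / (7) = -1.4841

(-0.2685, 0.4524, -1.4841)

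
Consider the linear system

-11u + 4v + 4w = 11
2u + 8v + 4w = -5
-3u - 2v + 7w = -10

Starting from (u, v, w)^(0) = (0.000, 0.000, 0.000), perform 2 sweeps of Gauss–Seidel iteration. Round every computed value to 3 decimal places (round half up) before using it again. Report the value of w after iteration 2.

-1.988

Iteration 1:
  u = (11 - (4)·0.000 - (4)·0.000) / (-11) = -1.000
  v = (-5 - (2)·-1.000 - (4)·0.000) / (8) = -0.375
  w = (-10 - (-3)·-1.000 - (-2)·-0.375) / (7) = -1.964
Iteration 2:
  u = (11 - (4)·-0.375 - (4)·-1.964) / (-11) = -1.851
  v = (-5 - (2)·-1.851 - (4)·-1.964) / (8) = 0.820
  w = (-10 - (-3)·-1.851 - (-2)·0.820) / (7) = -1.988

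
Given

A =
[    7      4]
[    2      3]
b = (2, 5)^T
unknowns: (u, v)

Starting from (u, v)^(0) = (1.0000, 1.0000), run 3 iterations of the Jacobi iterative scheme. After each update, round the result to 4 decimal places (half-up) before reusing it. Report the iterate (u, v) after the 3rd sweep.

Iteration 1:
  u = (2 - (4)·1.0000) / (7) = -0.2857
  v = (5 - (2)·1.0000) / (3) = 1.0000
Iteration 2:
  u = (2 - (4)·1.0000) / (7) = -0.2857
  v = (5 - (2)·-0.2857) / (3) = 1.8571
Iteration 3:
  u = (2 - (4)·1.8571) / (7) = -0.7755
  v = (5 - (2)·-0.2857) / (3) = 1.8571

(-0.7755, 1.8571)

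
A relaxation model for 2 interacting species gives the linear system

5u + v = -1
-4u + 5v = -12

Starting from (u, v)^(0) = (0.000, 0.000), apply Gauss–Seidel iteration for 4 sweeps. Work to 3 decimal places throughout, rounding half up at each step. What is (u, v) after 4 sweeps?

Iteration 1:
  u = (-1 - (1)·0.000) / (5) = -0.200
  v = (-12 - (-4)·-0.200) / (5) = -2.560
Iteration 2:
  u = (-1 - (1)·-2.560) / (5) = 0.312
  v = (-12 - (-4)·0.312) / (5) = -2.150
Iteration 3:
  u = (-1 - (1)·-2.150) / (5) = 0.230
  v = (-12 - (-4)·0.230) / (5) = -2.216
Iteration 4:
  u = (-1 - (1)·-2.216) / (5) = 0.243
  v = (-12 - (-4)·0.243) / (5) = -2.206

(0.243, -2.206)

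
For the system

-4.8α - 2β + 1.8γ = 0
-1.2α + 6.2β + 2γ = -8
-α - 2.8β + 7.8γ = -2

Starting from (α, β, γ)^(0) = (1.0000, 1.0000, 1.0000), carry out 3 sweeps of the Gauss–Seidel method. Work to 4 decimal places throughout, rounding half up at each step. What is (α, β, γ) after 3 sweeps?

(0.1887, -1.0761, -0.6185)

Iteration 1:
  α = (0 - (-2)·1.0000 - (1.8)·1.0000) / (-4.8) = -0.0417
  β = (-8 - (-1.2)·-0.0417 - (2)·1.0000) / (6.2) = -1.6210
  γ = (-2 - (-1)·-0.0417 - (-2.8)·-1.6210) / (7.8) = -0.8437
Iteration 2:
  α = (0 - (-2)·-1.6210 - (1.8)·-0.8437) / (-4.8) = 0.3590
  β = (-8 - (-1.2)·0.3590 - (2)·-0.8437) / (6.2) = -0.9487
  γ = (-2 - (-1)·0.3590 - (-2.8)·-0.9487) / (7.8) = -0.5509
Iteration 3:
  α = (0 - (-2)·-0.9487 - (1.8)·-0.5509) / (-4.8) = 0.1887
  β = (-8 - (-1.2)·0.1887 - (2)·-0.5509) / (6.2) = -1.0761
  γ = (-2 - (-1)·0.1887 - (-2.8)·-1.0761) / (7.8) = -0.6185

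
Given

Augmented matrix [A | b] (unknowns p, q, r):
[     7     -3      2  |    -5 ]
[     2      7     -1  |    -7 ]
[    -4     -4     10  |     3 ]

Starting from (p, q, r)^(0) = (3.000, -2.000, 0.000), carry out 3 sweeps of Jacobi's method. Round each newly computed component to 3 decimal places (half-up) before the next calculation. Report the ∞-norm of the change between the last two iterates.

1.108

Iteration 1:
  p = (-5 - (-3)·-2.000 - (2)·0.000) / (7) = -1.571
  q = (-7 - (2)·3.000 - (-1)·0.000) / (7) = -1.857
  r = (3 - (-4)·3.000 - (-4)·-2.000) / (10) = 0.700
Iteration 2:
  p = (-5 - (-3)·-1.857 - (2)·0.700) / (7) = -1.710
  q = (-7 - (2)·-1.571 - (-1)·0.700) / (7) = -0.451
  r = (3 - (-4)·-1.571 - (-4)·-1.857) / (10) = -1.071
Iteration 3:
  p = (-5 - (-3)·-0.451 - (2)·-1.071) / (7) = -0.602
  q = (-7 - (2)·-1.710 - (-1)·-1.071) / (7) = -0.664
  r = (3 - (-4)·-1.710 - (-4)·-0.451) / (10) = -0.564
Change: (1.108, -0.213, 0.507) → max |·| = 1.108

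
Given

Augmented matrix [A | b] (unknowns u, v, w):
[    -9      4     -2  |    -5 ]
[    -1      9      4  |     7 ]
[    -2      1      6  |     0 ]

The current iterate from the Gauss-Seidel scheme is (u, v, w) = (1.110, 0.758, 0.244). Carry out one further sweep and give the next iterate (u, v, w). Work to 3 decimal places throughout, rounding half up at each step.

One sweep:
  u = (-5 - (4)·0.758 - (-2)·0.244) / (-9) = 0.838
  v = (7 - (-1)·0.838 - (4)·0.244) / (9) = 0.762
  w = (0 - (-2)·0.838 - (1)·0.762) / (6) = 0.152

(0.838, 0.762, 0.152)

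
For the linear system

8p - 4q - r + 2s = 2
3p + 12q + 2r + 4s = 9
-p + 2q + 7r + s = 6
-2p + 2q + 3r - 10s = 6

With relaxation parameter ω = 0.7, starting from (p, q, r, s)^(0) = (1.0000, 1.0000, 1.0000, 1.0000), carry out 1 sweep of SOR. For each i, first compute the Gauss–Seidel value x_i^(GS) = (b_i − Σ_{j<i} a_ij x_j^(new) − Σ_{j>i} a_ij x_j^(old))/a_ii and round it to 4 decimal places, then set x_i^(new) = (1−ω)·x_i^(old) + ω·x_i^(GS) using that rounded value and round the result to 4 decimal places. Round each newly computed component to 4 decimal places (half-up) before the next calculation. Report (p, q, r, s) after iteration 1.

Iteration 1:
  p: GS value = (2 - (-4)·1.0000 - (-1)·1.0000 - (2)·1.0000) / (8) = 0.6250;  p ← (1−ω)·1.0000 + ω·0.6250 = 0.7375
  q: GS value = (9 - (3)·0.7375 - (2)·1.0000 - (4)·1.0000) / (12) = 0.0656;  q ← (1−ω)·1.0000 + ω·0.0656 = 0.3459
  r: GS value = (6 - (-1)·0.7375 - (2)·0.3459 - (1)·1.0000) / (7) = 0.7208;  r ← (1−ω)·1.0000 + ω·0.7208 = 0.8046
  s: GS value = (6 - (-2)·0.7375 - (2)·0.3459 - (3)·0.8046) / (-10) = -0.4369;  s ← (1−ω)·1.0000 + ω·-0.4369 = -0.0058

(0.7375, 0.3459, 0.8046, -0.0058)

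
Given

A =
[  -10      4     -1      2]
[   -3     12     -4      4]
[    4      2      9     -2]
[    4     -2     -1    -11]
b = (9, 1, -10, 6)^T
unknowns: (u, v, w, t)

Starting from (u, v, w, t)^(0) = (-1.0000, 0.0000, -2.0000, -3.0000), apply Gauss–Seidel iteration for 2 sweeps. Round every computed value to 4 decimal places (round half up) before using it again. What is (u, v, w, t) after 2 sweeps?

Iteration 1:
  u = (9 - (4)·0.0000 - (-1)·-2.0000 - (2)·-3.0000) / (-10) = -1.3000
  v = (1 - (-3)·-1.3000 - (-4)·-2.0000 - (4)·-3.0000) / (12) = 0.0917
  w = (-10 - (4)·-1.3000 - (2)·0.0917 - (-2)·-3.0000) / (9) = -1.2204
  t = (6 - (4)·-1.3000 - (-2)·0.0917 - (-1)·-1.2204) / (-11) = -0.9239
Iteration 2:
  u = (9 - (4)·0.0917 - (-1)·-1.2204 - (2)·-0.9239) / (-10) = -0.9261
  v = (1 - (-3)·-0.9261 - (-4)·-1.2204 - (4)·-0.9239) / (12) = -0.2470
  w = (-10 - (4)·-0.9261 - (2)·-0.2470 - (-2)·-0.9239) / (9) = -0.8499
  t = (6 - (4)·-0.9261 - (-2)·-0.2470 - (-1)·-0.8499) / (-11) = -0.7600

(-0.9261, -0.2470, -0.8499, -0.7600)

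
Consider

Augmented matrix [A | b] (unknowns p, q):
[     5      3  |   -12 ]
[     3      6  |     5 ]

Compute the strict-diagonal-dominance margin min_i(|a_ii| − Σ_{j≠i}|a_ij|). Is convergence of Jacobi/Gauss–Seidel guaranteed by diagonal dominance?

row 1: |5| − (3) = 2
row 2: |6| − (3) = 3
minimum over rows = 2 → strictly diagonally dominant (convergence guaranteed)

2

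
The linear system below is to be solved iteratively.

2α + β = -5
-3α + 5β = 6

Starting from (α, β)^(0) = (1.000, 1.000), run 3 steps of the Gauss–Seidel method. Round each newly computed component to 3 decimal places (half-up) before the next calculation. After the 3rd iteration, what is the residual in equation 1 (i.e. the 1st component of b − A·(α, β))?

0.144

Iteration 1:
  α = (-5 - (1)·1.000) / (2) = -3.000
  β = (6 - (-3)·-3.000) / (5) = -0.600
Iteration 2:
  α = (-5 - (1)·-0.600) / (2) = -2.200
  β = (6 - (-3)·-2.200) / (5) = -0.120
Iteration 3:
  α = (-5 - (1)·-0.120) / (2) = -2.440
  β = (6 - (-3)·-2.440) / (5) = -0.264
Residual b − A·x = (0.144, 0.000)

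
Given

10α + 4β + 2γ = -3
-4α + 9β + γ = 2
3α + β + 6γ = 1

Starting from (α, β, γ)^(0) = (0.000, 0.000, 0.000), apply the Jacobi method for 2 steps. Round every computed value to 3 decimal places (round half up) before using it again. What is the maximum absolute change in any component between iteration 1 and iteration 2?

Iteration 1:
  α = (-3 - (4)·0.000 - (2)·0.000) / (10) = -0.300
  β = (2 - (-4)·0.000 - (1)·0.000) / (9) = 0.222
  γ = (1 - (3)·0.000 - (1)·0.000) / (6) = 0.167
Iteration 2:
  α = (-3 - (4)·0.222 - (2)·0.167) / (10) = -0.422
  β = (2 - (-4)·-0.300 - (1)·0.167) / (9) = 0.070
  γ = (1 - (3)·-0.300 - (1)·0.222) / (6) = 0.280
Change: (-0.122, -0.152, 0.113) → max |·| = 0.152

0.152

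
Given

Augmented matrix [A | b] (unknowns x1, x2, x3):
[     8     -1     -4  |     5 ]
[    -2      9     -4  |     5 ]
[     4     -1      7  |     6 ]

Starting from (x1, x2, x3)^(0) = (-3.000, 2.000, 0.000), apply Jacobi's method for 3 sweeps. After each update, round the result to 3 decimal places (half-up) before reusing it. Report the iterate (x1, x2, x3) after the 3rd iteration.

Iteration 1:
  x1 = (5 - (-1)·2.000 - (-4)·0.000) / (8) = 0.875
  x2 = (5 - (-2)·-3.000 - (-4)·0.000) / (9) = -0.111
  x3 = (6 - (4)·-3.000 - (-1)·2.000) / (7) = 2.857
Iteration 2:
  x1 = (5 - (-1)·-0.111 - (-4)·2.857) / (8) = 2.040
  x2 = (5 - (-2)·0.875 - (-4)·2.857) / (9) = 2.020
  x3 = (6 - (4)·0.875 - (-1)·-0.111) / (7) = 0.341
Iteration 3:
  x1 = (5 - (-1)·2.020 - (-4)·0.341) / (8) = 1.048
  x2 = (5 - (-2)·2.040 - (-4)·0.341) / (9) = 1.160
  x3 = (6 - (4)·2.040 - (-1)·2.020) / (7) = -0.020

(1.048, 1.160, -0.020)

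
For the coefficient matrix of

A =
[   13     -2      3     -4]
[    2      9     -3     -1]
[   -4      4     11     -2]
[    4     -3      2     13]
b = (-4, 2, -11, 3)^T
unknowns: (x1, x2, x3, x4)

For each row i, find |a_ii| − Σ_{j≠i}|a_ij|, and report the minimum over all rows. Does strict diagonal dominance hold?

row 1: |13| − (2+3+4) = 4
row 2: |9| − (2+3+1) = 3
row 3: |11| − (4+4+2) = 1
row 4: |13| − (4+3+2) = 4
minimum over rows = 1 → strictly diagonally dominant (convergence guaranteed)

1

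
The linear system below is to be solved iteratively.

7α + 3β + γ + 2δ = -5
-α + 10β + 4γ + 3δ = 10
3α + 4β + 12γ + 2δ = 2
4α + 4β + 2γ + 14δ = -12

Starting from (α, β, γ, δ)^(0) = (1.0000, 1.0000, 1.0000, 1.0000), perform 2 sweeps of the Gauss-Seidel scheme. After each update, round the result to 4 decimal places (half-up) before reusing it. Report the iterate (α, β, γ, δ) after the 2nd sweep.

(-0.6825, 0.9432, 0.1059, -0.9468)

Iteration 1:
  α = (-5 - (3)·1.0000 - (1)·1.0000 - (2)·1.0000) / (7) = -1.5714
  β = (10 - (-1)·-1.5714 - (4)·1.0000 - (3)·1.0000) / (10) = 0.1429
  γ = (2 - (3)·-1.5714 - (4)·0.1429 - (2)·1.0000) / (12) = 0.3452
  δ = (-12 - (4)·-1.5714 - (4)·0.1429 - (2)·0.3452) / (14) = -0.4983
Iteration 2:
  α = (-5 - (3)·0.1429 - (1)·0.3452 - (2)·-0.4983) / (7) = -0.6825
  β = (10 - (-1)·-0.6825 - (4)·0.3452 - (3)·-0.4983) / (10) = 0.9432
  γ = (2 - (3)·-0.6825 - (4)·0.9432 - (2)·-0.4983) / (12) = 0.1059
  δ = (-12 - (4)·-0.6825 - (4)·0.9432 - (2)·0.1059) / (14) = -0.9468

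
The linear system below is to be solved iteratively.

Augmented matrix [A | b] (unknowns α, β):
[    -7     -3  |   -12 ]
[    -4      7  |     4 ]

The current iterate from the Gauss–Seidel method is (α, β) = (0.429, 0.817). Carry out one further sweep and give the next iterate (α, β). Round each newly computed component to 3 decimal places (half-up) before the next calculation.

One sweep:
  α = (-12 - (-3)·0.817) / (-7) = 1.364
  β = (4 - (-4)·1.364) / (7) = 1.351

(1.364, 1.351)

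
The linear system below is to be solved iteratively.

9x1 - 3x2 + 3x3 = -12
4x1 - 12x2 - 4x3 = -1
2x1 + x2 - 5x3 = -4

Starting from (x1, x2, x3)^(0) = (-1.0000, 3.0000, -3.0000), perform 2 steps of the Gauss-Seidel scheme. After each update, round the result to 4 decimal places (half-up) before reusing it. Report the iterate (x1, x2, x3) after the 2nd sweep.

Iteration 1:
  x1 = (-12 - (-3)·3.0000 - (3)·-3.0000) / (9) = 0.6667
  x2 = (-1 - (4)·0.6667 - (-4)·-3.0000) / (-12) = 1.3056
  x3 = (-4 - (2)·0.6667 - (1)·1.3056) / (-5) = 1.3278
Iteration 2:
  x1 = (-12 - (-3)·1.3056 - (3)·1.3278) / (9) = -1.3407
  x2 = (-1 - (4)·-1.3407 - (-4)·1.3278) / (-12) = -0.8062
  x3 = (-4 - (2)·-1.3407 - (1)·-0.8062) / (-5) = 0.1025

(-1.3407, -0.8062, 0.1025)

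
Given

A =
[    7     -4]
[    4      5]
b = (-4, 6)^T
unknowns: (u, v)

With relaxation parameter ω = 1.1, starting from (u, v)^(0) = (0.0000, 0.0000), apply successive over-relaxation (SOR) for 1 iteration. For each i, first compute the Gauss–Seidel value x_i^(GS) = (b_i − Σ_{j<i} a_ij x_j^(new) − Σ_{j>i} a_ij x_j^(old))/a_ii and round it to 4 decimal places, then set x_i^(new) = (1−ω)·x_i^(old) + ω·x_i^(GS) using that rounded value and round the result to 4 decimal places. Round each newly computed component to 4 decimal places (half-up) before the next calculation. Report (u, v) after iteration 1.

Iteration 1:
  u: GS value = (-4 - (-4)·0.0000) / (7) = -0.5714;  u ← (1−ω)·0.0000 + ω·-0.5714 = -0.6285
  v: GS value = (6 - (4)·-0.6285) / (5) = 1.7028;  v ← (1−ω)·0.0000 + ω·1.7028 = 1.8731

(-0.6285, 1.8731)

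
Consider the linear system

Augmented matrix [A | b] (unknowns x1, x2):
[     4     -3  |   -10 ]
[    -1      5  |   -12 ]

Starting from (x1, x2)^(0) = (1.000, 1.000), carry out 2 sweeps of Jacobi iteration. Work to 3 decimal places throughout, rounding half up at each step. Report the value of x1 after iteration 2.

-4.150

Iteration 1:
  x1 = (-10 - (-3)·1.000) / (4) = -1.750
  x2 = (-12 - (-1)·1.000) / (5) = -2.200
Iteration 2:
  x1 = (-10 - (-3)·-2.200) / (4) = -4.150
  x2 = (-12 - (-1)·-1.750) / (5) = -2.750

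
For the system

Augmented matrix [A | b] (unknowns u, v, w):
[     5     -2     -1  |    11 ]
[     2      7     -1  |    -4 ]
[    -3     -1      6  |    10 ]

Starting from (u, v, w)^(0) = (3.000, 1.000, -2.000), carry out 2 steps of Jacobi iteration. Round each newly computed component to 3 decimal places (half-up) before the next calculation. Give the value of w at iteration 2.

Iteration 1:
  u = (11 - (-2)·1.000 - (-1)·-2.000) / (5) = 2.200
  v = (-4 - (2)·3.000 - (-1)·-2.000) / (7) = -1.714
  w = (10 - (-3)·3.000 - (-1)·1.000) / (6) = 3.333
Iteration 2:
  u = (11 - (-2)·-1.714 - (-1)·3.333) / (5) = 2.181
  v = (-4 - (2)·2.200 - (-1)·3.333) / (7) = -0.724
  w = (10 - (-3)·2.200 - (-1)·-1.714) / (6) = 2.481

2.481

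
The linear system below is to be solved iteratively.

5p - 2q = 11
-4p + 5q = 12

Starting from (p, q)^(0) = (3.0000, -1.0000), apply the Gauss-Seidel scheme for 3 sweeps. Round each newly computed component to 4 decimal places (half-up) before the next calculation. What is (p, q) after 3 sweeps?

(4.3555, 5.8844)

Iteration 1:
  p = (11 - (-2)·-1.0000) / (5) = 1.8000
  q = (12 - (-4)·1.8000) / (5) = 3.8400
Iteration 2:
  p = (11 - (-2)·3.8400) / (5) = 3.7360
  q = (12 - (-4)·3.7360) / (5) = 5.3888
Iteration 3:
  p = (11 - (-2)·5.3888) / (5) = 4.3555
  q = (12 - (-4)·4.3555) / (5) = 5.8844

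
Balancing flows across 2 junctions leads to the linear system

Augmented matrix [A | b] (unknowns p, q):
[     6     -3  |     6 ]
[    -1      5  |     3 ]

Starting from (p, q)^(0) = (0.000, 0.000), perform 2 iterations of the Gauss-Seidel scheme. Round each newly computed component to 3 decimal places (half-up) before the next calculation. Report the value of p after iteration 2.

Iteration 1:
  p = (6 - (-3)·0.000) / (6) = 1.000
  q = (3 - (-1)·1.000) / (5) = 0.800
Iteration 2:
  p = (6 - (-3)·0.800) / (6) = 1.400
  q = (3 - (-1)·1.400) / (5) = 0.880

1.400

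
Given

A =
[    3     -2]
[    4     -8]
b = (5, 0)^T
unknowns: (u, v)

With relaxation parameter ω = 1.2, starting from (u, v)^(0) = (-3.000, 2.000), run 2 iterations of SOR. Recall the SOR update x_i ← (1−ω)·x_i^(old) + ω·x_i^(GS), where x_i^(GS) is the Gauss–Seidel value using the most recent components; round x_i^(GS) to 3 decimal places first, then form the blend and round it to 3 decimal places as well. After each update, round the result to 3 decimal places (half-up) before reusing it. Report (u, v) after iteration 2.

(2.856, 1.290)

Iteration 1:
  u: GS value = (5 - (-2)·2.000) / (3) = 3.000;  u ← (1−ω)·-3.000 + ω·3.000 = 4.200
  v: GS value = (0 - (4)·4.200) / (-8) = 2.100;  v ← (1−ω)·2.000 + ω·2.100 = 2.120
Iteration 2:
  u: GS value = (5 - (-2)·2.120) / (3) = 3.080;  u ← (1−ω)·4.200 + ω·3.080 = 2.856
  v: GS value = (0 - (4)·2.856) / (-8) = 1.428;  v ← (1−ω)·2.120 + ω·1.428 = 1.290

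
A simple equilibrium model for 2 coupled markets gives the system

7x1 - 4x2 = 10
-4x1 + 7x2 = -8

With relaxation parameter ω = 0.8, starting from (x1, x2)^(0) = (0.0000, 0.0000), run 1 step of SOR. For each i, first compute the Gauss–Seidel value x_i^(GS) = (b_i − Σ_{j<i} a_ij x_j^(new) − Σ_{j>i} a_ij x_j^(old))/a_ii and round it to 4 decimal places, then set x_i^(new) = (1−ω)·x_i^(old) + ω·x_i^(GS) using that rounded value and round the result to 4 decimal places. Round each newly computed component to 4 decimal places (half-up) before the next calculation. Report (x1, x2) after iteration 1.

Iteration 1:
  x1: GS value = (10 - (-4)·0.0000) / (7) = 1.4286;  x1 ← (1−ω)·0.0000 + ω·1.4286 = 1.1429
  x2: GS value = (-8 - (-4)·1.1429) / (7) = -0.4898;  x2 ← (1−ω)·0.0000 + ω·-0.4898 = -0.3918

(1.1429, -0.3918)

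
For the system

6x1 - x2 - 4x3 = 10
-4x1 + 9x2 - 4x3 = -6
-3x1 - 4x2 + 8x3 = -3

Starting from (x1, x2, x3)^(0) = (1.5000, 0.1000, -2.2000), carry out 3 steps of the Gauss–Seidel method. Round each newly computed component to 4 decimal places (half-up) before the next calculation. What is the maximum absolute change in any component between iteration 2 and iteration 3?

0.4783

Iteration 1:
  x1 = (10 - (-1)·0.1000 - (-4)·-2.2000) / (6) = 0.2167
  x2 = (-6 - (-4)·0.2167 - (-4)·-2.2000) / (9) = -1.5481
  x3 = (-3 - (-3)·0.2167 - (-4)·-1.5481) / (8) = -1.0678
Iteration 2:
  x1 = (10 - (-1)·-1.5481 - (-4)·-1.0678) / (6) = 0.6968
  x2 = (-6 - (-4)·0.6968 - (-4)·-1.0678) / (9) = -0.8316
  x3 = (-3 - (-3)·0.6968 - (-4)·-0.8316) / (8) = -0.5295
Iteration 3:
  x1 = (10 - (-1)·-0.8316 - (-4)·-0.5295) / (6) = 1.1751
  x2 = (-6 - (-4)·1.1751 - (-4)·-0.5295) / (9) = -0.3797
  x3 = (-3 - (-3)·1.1751 - (-4)·-0.3797) / (8) = -0.1242
Change: (0.4783, 0.4519, 0.4053) → max |·| = 0.4783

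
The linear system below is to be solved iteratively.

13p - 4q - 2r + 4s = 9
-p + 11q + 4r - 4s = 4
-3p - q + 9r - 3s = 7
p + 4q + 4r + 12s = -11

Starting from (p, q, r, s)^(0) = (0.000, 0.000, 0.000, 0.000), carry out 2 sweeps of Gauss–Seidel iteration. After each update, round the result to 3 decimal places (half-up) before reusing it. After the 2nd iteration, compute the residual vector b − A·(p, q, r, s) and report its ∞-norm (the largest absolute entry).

5.410

Iteration 1:
  p = (9 - (-4)·0.000 - (-2)·0.000 - (4)·0.000) / (13) = 0.692
  q = (4 - (-1)·0.692 - (4)·0.000 - (-4)·0.000) / (11) = 0.427
  r = (7 - (-3)·0.692 - (-1)·0.427 - (-3)·0.000) / (9) = 1.056
  s = (-11 - (1)·0.692 - (4)·0.427 - (4)·1.056) / (12) = -1.469
Iteration 2:
  p = (9 - (-4)·0.427 - (-2)·1.056 - (4)·-1.469) / (13) = 1.438
  q = (4 - (-1)·1.438 - (4)·1.056 - (-4)·-1.469) / (11) = -0.424
  r = (7 - (-3)·1.438 - (-1)·-0.424 - (-3)·-1.469) / (9) = 0.720
  s = (-11 - (1)·1.438 - (4)·-0.424 - (4)·0.720) / (12) = -1.135
Residual b − A·x = (-5.410, 2.682, 1.005, -0.002); ∞-norm = 5.410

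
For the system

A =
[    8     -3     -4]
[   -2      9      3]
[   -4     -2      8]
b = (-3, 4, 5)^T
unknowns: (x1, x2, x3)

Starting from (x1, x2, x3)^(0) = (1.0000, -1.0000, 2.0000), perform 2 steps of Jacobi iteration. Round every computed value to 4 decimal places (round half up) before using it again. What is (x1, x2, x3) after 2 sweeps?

Iteration 1:
  x1 = (-3 - (-3)·-1.0000 - (-4)·2.0000) / (8) = 0.2500
  x2 = (4 - (-2)·1.0000 - (3)·2.0000) / (9) = 0.0000
  x3 = (5 - (-4)·1.0000 - (-2)·-1.0000) / (8) = 0.8750
Iteration 2:
  x1 = (-3 - (-3)·0.0000 - (-4)·0.8750) / (8) = 0.0625
  x2 = (4 - (-2)·0.2500 - (3)·0.8750) / (9) = 0.2083
  x3 = (5 - (-4)·0.2500 - (-2)·0.0000) / (8) = 0.7500

(0.0625, 0.2083, 0.7500)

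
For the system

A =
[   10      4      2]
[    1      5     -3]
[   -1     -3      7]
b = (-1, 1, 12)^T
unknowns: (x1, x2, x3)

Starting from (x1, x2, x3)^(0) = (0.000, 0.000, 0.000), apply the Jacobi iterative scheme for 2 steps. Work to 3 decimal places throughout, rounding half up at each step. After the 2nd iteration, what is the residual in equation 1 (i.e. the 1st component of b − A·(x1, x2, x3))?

-4.334

Iteration 1:
  x1 = (-1 - (4)·0.000 - (2)·0.000) / (10) = -0.100
  x2 = (1 - (1)·0.000 - (-3)·0.000) / (5) = 0.200
  x3 = (12 - (-1)·0.000 - (-3)·0.000) / (7) = 1.714
Iteration 2:
  x1 = (-1 - (4)·0.200 - (2)·1.714) / (10) = -0.523
  x2 = (1 - (1)·-0.100 - (-3)·1.714) / (5) = 1.248
  x3 = (12 - (-1)·-0.100 - (-3)·0.200) / (7) = 1.786
Residual b − A·x = (-4.334, 0.641, 2.719)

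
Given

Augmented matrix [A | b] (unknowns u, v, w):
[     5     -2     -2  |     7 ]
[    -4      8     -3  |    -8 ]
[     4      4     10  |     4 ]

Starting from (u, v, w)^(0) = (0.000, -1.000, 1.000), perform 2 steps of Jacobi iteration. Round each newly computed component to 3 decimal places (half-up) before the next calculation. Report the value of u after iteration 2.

1.470

Iteration 1:
  u = (7 - (-2)·-1.000 - (-2)·1.000) / (5) = 1.400
  v = (-8 - (-4)·0.000 - (-3)·1.000) / (8) = -0.625
  w = (4 - (4)·0.000 - (4)·-1.000) / (10) = 0.800
Iteration 2:
  u = (7 - (-2)·-0.625 - (-2)·0.800) / (5) = 1.470
  v = (-8 - (-4)·1.400 - (-3)·0.800) / (8) = 0.000
  w = (4 - (4)·1.400 - (4)·-0.625) / (10) = 0.090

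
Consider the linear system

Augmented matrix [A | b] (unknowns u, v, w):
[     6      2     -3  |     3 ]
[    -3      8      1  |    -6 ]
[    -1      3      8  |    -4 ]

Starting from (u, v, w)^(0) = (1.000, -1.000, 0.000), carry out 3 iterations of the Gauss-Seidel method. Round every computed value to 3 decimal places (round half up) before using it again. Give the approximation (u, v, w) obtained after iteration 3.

(0.555, -0.512, -0.239)

Iteration 1:
  u = (3 - (2)·-1.000 - (-3)·0.000) / (6) = 0.833
  v = (-6 - (-3)·0.833 - (1)·0.000) / (8) = -0.438
  w = (-4 - (-1)·0.833 - (3)·-0.438) / (8) = -0.232
Iteration 2:
  u = (3 - (2)·-0.438 - (-3)·-0.232) / (6) = 0.530
  v = (-6 - (-3)·0.530 - (1)·-0.232) / (8) = -0.522
  w = (-4 - (-1)·0.530 - (3)·-0.522) / (8) = -0.238
Iteration 3:
  u = (3 - (2)·-0.522 - (-3)·-0.238) / (6) = 0.555
  v = (-6 - (-3)·0.555 - (1)·-0.238) / (8) = -0.512
  w = (-4 - (-1)·0.555 - (3)·-0.512) / (8) = -0.239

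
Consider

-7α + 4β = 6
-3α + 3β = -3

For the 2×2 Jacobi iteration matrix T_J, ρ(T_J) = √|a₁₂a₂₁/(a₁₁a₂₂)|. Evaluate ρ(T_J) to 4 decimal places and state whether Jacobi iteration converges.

a₁₂a₂₁/(a₁₁a₂₂) = (4)·(-3) / ((-7)·(3)) = 0.571429
ρ = √|0.571429| = √0.571429 = 0.7559
ρ < 1, so Jacobi converges

0.7559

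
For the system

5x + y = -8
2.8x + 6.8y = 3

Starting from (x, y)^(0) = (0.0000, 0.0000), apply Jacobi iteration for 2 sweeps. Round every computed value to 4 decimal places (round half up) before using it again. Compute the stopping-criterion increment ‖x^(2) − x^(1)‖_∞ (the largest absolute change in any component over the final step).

0.6588

Iteration 1:
  x = (-8 - (1)·0.0000) / (5) = -1.6000
  y = (3 - (2.8)·0.0000) / (6.8) = 0.4412
Iteration 2:
  x = (-8 - (1)·0.4412) / (5) = -1.6882
  y = (3 - (2.8)·-1.6000) / (6.8) = 1.1000
Change: (-0.0882, 0.6588) → max |·| = 0.6588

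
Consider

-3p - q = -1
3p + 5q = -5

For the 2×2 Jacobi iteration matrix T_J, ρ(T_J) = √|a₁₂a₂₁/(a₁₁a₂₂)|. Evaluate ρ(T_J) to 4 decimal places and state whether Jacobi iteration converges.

a₁₂a₂₁/(a₁₁a₂₂) = (-1)·(3) / ((-3)·(5)) = 0.200000
ρ = √|0.200000| = √0.200000 = 0.4472
ρ < 1, so Jacobi converges

0.4472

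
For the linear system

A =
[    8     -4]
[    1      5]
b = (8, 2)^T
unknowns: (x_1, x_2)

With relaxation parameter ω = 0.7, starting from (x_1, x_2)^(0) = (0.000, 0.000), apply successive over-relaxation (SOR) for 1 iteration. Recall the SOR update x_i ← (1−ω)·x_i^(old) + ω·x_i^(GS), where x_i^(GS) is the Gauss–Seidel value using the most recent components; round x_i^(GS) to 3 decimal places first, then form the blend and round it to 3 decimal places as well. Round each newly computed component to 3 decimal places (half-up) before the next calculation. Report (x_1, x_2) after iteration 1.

(0.700, 0.182)

Iteration 1:
  x_1: GS value = (8 - (-4)·0.000) / (8) = 1.000;  x_1 ← (1−ω)·0.000 + ω·1.000 = 0.700
  x_2: GS value = (2 - (1)·0.700) / (5) = 0.260;  x_2 ← (1−ω)·0.000 + ω·0.260 = 0.182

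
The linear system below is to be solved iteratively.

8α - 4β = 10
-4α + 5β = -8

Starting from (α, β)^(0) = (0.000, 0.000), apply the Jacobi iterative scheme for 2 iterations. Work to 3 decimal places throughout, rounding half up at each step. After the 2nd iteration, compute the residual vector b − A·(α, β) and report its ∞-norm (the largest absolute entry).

4.000

Iteration 1:
  α = (10 - (-4)·0.000) / (8) = 1.250
  β = (-8 - (-4)·0.000) / (5) = -1.600
Iteration 2:
  α = (10 - (-4)·-1.600) / (8) = 0.450
  β = (-8 - (-4)·1.250) / (5) = -0.600
Residual b − A·x = (4.000, -3.200); ∞-norm = 4.000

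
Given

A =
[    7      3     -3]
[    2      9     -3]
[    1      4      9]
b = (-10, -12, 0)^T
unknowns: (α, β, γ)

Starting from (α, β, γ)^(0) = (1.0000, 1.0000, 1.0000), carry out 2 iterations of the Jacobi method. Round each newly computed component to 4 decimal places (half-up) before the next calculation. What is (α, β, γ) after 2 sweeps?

(-1.1429, -1.2011, 0.7019)

Iteration 1:
  α = (-10 - (3)·1.0000 - (-3)·1.0000) / (7) = -1.4286
  β = (-12 - (2)·1.0000 - (-3)·1.0000) / (9) = -1.2222
  γ = (0 - (1)·1.0000 - (4)·1.0000) / (9) = -0.5556
Iteration 2:
  α = (-10 - (3)·-1.2222 - (-3)·-0.5556) / (7) = -1.1429
  β = (-12 - (2)·-1.4286 - (-3)·-0.5556) / (9) = -1.2011
  γ = (0 - (1)·-1.4286 - (4)·-1.2222) / (9) = 0.7019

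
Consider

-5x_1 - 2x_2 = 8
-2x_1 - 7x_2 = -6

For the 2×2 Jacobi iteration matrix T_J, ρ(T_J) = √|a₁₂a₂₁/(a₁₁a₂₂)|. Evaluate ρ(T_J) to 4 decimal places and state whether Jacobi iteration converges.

a₁₂a₂₁/(a₁₁a₂₂) = (-2)·(-2) / ((-5)·(-7)) = 0.114286
ρ = √|0.114286| = √0.114286 = 0.3381
ρ < 1, so Jacobi converges

0.3381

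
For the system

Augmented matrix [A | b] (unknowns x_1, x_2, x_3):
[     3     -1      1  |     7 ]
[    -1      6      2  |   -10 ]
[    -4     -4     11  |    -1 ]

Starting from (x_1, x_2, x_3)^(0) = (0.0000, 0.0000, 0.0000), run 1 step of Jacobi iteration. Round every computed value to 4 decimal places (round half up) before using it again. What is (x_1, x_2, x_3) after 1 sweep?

Iteration 1:
  x_1 = (7 - (-1)·0.0000 - (1)·0.0000) / (3) = 2.3333
  x_2 = (-10 - (-1)·0.0000 - (2)·0.0000) / (6) = -1.6667
  x_3 = (-1 - (-4)·0.0000 - (-4)·0.0000) / (11) = -0.0909

(2.3333, -1.6667, -0.0909)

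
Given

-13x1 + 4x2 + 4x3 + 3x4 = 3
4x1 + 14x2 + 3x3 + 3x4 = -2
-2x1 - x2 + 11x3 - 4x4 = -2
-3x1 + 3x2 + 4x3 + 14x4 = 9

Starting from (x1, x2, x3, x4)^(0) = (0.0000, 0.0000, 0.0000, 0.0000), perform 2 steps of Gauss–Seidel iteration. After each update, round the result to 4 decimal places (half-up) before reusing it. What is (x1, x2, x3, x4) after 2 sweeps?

Iteration 1:
  x1 = (3 - (4)·0.0000 - (4)·0.0000 - (3)·0.0000) / (-13) = -0.2308
  x2 = (-2 - (4)·-0.2308 - (3)·0.0000 - (3)·0.0000) / (14) = -0.0769
  x3 = (-2 - (-2)·-0.2308 - (-1)·-0.0769 - (-4)·0.0000) / (11) = -0.2308
  x4 = (9 - (-3)·-0.2308 - (3)·-0.0769 - (4)·-0.2308) / (14) = 0.6758
Iteration 2:
  x1 = (3 - (4)·-0.0769 - (4)·-0.2308 - (3)·0.6758) / (-13) = -0.1695
  x2 = (-2 - (4)·-0.1695 - (3)·-0.2308 - (3)·0.6758) / (14) = -0.1898
  x3 = (-2 - (-2)·-0.1695 - (-1)·-0.1898 - (-4)·0.6758) / (11) = 0.0159
  x4 = (9 - (-3)·-0.1695 - (3)·-0.1898 - (4)·0.0159) / (14) = 0.6427

(-0.1695, -0.1898, 0.0159, 0.6427)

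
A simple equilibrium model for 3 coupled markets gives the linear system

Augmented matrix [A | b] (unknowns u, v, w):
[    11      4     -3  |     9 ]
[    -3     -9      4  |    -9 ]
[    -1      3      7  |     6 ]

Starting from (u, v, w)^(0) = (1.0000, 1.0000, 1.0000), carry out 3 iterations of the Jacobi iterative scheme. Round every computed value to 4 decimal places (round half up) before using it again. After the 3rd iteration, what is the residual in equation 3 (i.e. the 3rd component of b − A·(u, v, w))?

-0.0296

Iteration 1:
  u = (9 - (4)·1.0000 - (-3)·1.0000) / (11) = 0.7273
  v = (-9 - (-3)·1.0000 - (4)·1.0000) / (-9) = 1.1111
  w = (6 - (-1)·1.0000 - (3)·1.0000) / (7) = 0.5714
Iteration 2:
  u = (9 - (4)·1.1111 - (-3)·0.5714) / (11) = 0.5700
  v = (-9 - (-3)·0.7273 - (4)·0.5714) / (-9) = 1.0115
  w = (6 - (-1)·0.7273 - (3)·1.1111) / (7) = 0.4849
Iteration 3:
  u = (9 - (4)·1.0115 - (-3)·0.4849) / (11) = 0.5826
  v = (-9 - (-3)·0.5700 - (4)·0.4849) / (-9) = 1.0255
  w = (6 - (-1)·0.5700 - (3)·1.0115) / (7) = 0.5051
Residual b − A·x = (0.0047, -0.0431, -0.0296)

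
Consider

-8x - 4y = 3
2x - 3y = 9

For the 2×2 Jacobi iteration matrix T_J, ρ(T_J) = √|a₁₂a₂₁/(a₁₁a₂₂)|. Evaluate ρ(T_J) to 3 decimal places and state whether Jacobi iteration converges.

0.577

a₁₂a₂₁/(a₁₁a₂₂) = (-4)·(2) / ((-8)·(-3)) = -0.333333
ρ = √|-0.333333| = √0.333333 = 0.577
ρ < 1, so Jacobi converges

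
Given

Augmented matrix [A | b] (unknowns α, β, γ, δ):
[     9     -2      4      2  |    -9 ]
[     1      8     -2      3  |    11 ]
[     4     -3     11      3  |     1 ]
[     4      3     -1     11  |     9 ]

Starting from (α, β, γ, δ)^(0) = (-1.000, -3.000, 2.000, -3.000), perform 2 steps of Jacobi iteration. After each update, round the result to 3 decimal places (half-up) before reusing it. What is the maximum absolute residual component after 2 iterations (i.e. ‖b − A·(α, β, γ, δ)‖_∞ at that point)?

Iteration 1:
  α = (-9 - (-2)·-3.000 - (4)·2.000 - (2)·-3.000) / (9) = -1.889
  β = (11 - (1)·-1.000 - (-2)·2.000 - (3)·-3.000) / (8) = 3.125
  γ = (1 - (4)·-1.000 - (-3)·-3.000 - (3)·-3.000) / (11) = 0.455
  δ = (9 - (4)·-1.000 - (3)·-3.000 - (-1)·2.000) / (11) = 2.182
Iteration 2:
  α = (-9 - (-2)·3.125 - (4)·0.455 - (2)·2.182) / (9) = -0.993
  β = (11 - (1)·-1.889 - (-2)·0.455 - (3)·2.182) / (8) = 0.907
  γ = (1 - (4)·-1.889 - (-3)·3.125 - (3)·2.182) / (11) = 1.035
  δ = (9 - (4)·-1.889 - (3)·3.125 - (-1)·0.455) / (11) = 0.694
Residual b − A·x = (-3.777, 4.725, -5.774, 3.652); ∞-norm = 5.774

5.774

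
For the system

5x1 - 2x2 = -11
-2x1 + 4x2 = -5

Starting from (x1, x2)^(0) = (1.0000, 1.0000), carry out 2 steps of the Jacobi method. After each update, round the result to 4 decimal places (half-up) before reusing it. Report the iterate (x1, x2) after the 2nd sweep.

(-2.5000, -2.1500)

Iteration 1:
  x1 = (-11 - (-2)·1.0000) / (5) = -1.8000
  x2 = (-5 - (-2)·1.0000) / (4) = -0.7500
Iteration 2:
  x1 = (-11 - (-2)·-0.7500) / (5) = -2.5000
  x2 = (-5 - (-2)·-1.8000) / (4) = -2.1500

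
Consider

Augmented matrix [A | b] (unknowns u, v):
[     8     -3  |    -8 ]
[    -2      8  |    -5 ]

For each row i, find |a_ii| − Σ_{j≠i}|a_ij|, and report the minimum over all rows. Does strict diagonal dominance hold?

row 1: |8| − (3) = 5
row 2: |8| − (2) = 6
minimum over rows = 5 → strictly diagonally dominant (convergence guaranteed)

5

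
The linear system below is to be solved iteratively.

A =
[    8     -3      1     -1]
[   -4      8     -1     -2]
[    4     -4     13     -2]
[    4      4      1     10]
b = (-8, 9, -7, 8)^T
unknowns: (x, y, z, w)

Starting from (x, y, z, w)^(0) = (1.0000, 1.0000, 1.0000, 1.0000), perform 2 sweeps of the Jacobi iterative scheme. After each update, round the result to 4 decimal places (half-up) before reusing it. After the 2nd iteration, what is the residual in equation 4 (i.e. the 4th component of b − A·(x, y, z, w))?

2.7612

Iteration 1:
  x = (-8 - (-3)·1.0000 - (1)·1.0000 - (-1)·1.0000) / (8) = -0.6250
  y = (9 - (-4)·1.0000 - (-1)·1.0000 - (-2)·1.0000) / (8) = 2.0000
  z = (-7 - (4)·1.0000 - (-4)·1.0000 - (-2)·1.0000) / (13) = -0.3846
  w = (8 - (4)·1.0000 - (4)·1.0000 - (1)·1.0000) / (10) = -0.1000
Iteration 2:
  x = (-8 - (-3)·2.0000 - (1)·-0.3846 - (-1)·-0.1000) / (8) = -0.2144
  y = (9 - (-4)·-0.6250 - (-1)·-0.3846 - (-2)·-0.1000) / (8) = 0.7394
  z = (-7 - (4)·-0.6250 - (-4)·2.0000 - (-2)·-0.1000) / (13) = 0.2538
  w = (8 - (4)·-0.6250 - (4)·2.0000 - (1)·-0.3846) / (10) = 0.2885
Residual b − A·x = (-4.0319, 3.0580, -5.9072, 2.7612)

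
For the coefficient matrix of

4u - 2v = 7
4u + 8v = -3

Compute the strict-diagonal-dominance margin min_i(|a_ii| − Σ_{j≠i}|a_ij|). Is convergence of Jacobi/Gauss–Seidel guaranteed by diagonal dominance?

2

row 1: |4| − (2) = 2
row 2: |8| − (4) = 4
minimum over rows = 2 → strictly diagonally dominant (convergence guaranteed)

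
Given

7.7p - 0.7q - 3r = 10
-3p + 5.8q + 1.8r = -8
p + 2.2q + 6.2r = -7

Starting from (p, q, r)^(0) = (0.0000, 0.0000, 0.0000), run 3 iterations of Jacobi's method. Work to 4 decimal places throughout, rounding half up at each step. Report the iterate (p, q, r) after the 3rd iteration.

(0.9354, -0.7365, -1.1206)

Iteration 1:
  p = (10 - (-0.7)·0.0000 - (-3)·0.0000) / (7.7) = 1.2987
  q = (-8 - (-3)·0.0000 - (1.8)·0.0000) / (5.8) = -1.3793
  r = (-7 - (1)·0.0000 - (2.2)·0.0000) / (6.2) = -1.1290
Iteration 2:
  p = (10 - (-0.7)·-1.3793 - (-3)·-1.1290) / (7.7) = 0.7334
  q = (-8 - (-3)·1.2987 - (1.8)·-1.1290) / (5.8) = -0.3572
  r = (-7 - (1)·1.2987 - (2.2)·-1.3793) / (6.2) = -0.8491
Iteration 3:
  p = (10 - (-0.7)·-0.3572 - (-3)·-0.8491) / (7.7) = 0.9354
  q = (-8 - (-3)·0.7334 - (1.8)·-0.8491) / (5.8) = -0.7365
  r = (-7 - (1)·0.7334 - (2.2)·-0.3572) / (6.2) = -1.1206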